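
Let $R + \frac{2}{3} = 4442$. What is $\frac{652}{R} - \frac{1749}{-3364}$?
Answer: $\frac{7470915}{11205484} \approx 0.66672$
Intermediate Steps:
$R = \frac{13324}{3}$ ($R = - \frac{2}{3} + 4442 = \frac{13324}{3} \approx 4441.3$)
$\frac{652}{R} - \frac{1749}{-3364} = \frac{652}{\frac{13324}{3}} - \frac{1749}{-3364} = 652 \cdot \frac{3}{13324} - - \frac{1749}{3364} = \frac{489}{3331} + \frac{1749}{3364} = \frac{7470915}{11205484}$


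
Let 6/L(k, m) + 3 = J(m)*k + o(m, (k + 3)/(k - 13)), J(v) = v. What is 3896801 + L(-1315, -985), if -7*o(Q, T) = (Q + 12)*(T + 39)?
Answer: 140244461245005/35989639 ≈ 3.8968e+6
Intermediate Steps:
o(Q, T) = -(12 + Q)*(39 + T)/7 (o(Q, T) = -(Q + 12)*(T + 39)/7 = -(12 + Q)*(39 + T)/7)
L(k, m) = 6/(-489/7 - 39*m/7 + k*m - 12*(3 + k)/(7*(-13 + k)) - m*(3 + k)/(7*(-13 + k))) (L(k, m) = 6/(-3 + (m*k + (-468/7 - 39*m/7 - 12*(k + 3)/(7*(k - 13)) - m*(k + 3)/(k - 13)/7))) = 6/(-3 + (k*m + (-468/7 - 39*m/7 - 12*(3 + k)/(7*(-13 + k)) - m*(3 + k)/(-13 + k)/7))) = 6/(-3 + (k*m + (-468/7 - 39*m/7 - 12*(3 + k)/(7*(-13 + k)) - m*(3 + k)/(7*(-13 + k))))) = 6/(-3 + (-468/7 - 39*m/7 + k*m - 12*(3 + k)/(7*(-13 + k)) - m*(3 + k)/(7*(-13 + k)))) = 6/(-489/7 - 39*m/7 + k*m - 12*(3 + k)/(7*(-13 + k)) - m*(3 + k)/(7*(-13 + k))))
3896801 + L(-1315, -985) = 3896801 + 42*(-13 - 1315)/(6321 - 501*(-1315) + 504*(-985) - 131*(-1315)*(-985) + 7*(-985)*(-1315)**2) = 3896801 + 42*(-1328)/(6321 + 658815 - 496440 - 169681025 + 7*(-985)*1729225) = 3896801 + 42*(-1328)/(6321 + 658815 - 496440 - 169681025 - 11923006375) = 3896801 + 42*(-1328)/(-12092518704) = 3896801 + 42*(-1/12092518704)*(-1328) = 3896801 + 166/35989639 = 140244461245005/35989639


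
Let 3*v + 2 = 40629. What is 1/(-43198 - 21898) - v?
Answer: -2644655195/195288 ≈ -13542.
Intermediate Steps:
v = 40627/3 (v = -⅔ + (⅓)*40629 = -⅔ + 13543 = 40627/3 ≈ 13542.)
1/(-43198 - 21898) - v = 1/(-43198 - 21898) - 1*40627/3 = 1/(-65096) - 40627/3 = -1/65096 - 40627/3 = -2644655195/195288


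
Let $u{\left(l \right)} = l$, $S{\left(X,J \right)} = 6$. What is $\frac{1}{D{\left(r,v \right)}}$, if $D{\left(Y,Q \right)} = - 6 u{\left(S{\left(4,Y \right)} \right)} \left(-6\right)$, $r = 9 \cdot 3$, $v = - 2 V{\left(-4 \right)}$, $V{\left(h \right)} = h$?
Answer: $\frac{1}{216} \approx 0.0046296$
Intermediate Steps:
$v = 8$ ($v = \left(-2\right) \left(-4\right) = 8$)
$r = 27$
$D{\left(Y,Q \right)} = 216$ ($D{\left(Y,Q \right)} = \left(-6\right) 6 \left(-6\right) = \left(-36\right) \left(-6\right) = 216$)
$\frac{1}{D{\left(r,v \right)}} = \frac{1}{216}$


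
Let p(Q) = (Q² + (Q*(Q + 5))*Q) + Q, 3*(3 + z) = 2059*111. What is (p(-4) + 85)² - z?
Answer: -63411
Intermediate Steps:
z = 76180 (z = -3 + (2059*111)/3 = -3 + (⅓)*228549 = -3 + 76183 = 76180)
p(Q) = Q + Q² + Q²*(5 + Q) (p(Q) = (Q² + (Q*(5 + Q))*Q) + Q = (Q² + Q²*(5 + Q)) + Q = Q + Q² + Q²*(5 + Q))
(p(-4) + 85)² - z = (-4*(1 + (-4)² + 6*(-4)) + 85)² - 1*76180 = (-4*(1 + 16 - 24) + 85)² - 76180 = (-4*(-7) + 85)² - 76180 = (28 + 85)² - 76180 = 113² - 76180 = 12769 - 76180 = -63411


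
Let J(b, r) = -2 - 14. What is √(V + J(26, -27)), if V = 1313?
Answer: √1297 ≈ 36.014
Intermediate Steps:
J(b, r) = -16
√(V + J(26, -27)) = √(1313 - 16) = √1297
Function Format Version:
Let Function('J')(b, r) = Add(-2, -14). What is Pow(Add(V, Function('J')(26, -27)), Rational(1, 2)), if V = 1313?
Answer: Pow(1297, Rational(1, 2)) ≈ 36.014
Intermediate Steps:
Function('J')(b, r) = -16
Pow(Add(V, Function('J')(26, -27)), Rational(1, 2)) = Pow(Add(1313, -16), Rational(1, 2)) = Pow(1297, Rational(1, 2))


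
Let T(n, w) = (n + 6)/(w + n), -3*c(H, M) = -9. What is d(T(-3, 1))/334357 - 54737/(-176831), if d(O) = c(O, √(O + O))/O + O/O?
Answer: 18301522278/59124682667 ≈ 0.30954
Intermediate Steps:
c(H, M) = 3 (c(H, M) = -⅓*(-9) = 3)
T(n, w) = (6 + n)/(n + w)
d(O) = 1 + 3/O (d(O) = 3/O + O/O = 3/O + 1 = 1 + 3/O)
d(T(-3, 1))/334357 - 54737/(-176831) = ((3 + (6 - 3)/(-3 + 1))/(((6 - 3)/(-3 + 1))))/334357 - 54737/(-176831) = ((3 + 3/(-2))/((3/(-2))))*(1/334357) - 54737*(-1/176831) = ((3 - ½*3)/((-½*3)))*(1/334357) + 54737/176831 = ((3 - 3/2)/(-3/2))*(1/334357) + 54737/176831 = -⅔*3/2*(1/334357) + 54737/176831 = -1*1/334357 + 54737/176831 = -1/334357 + 54737/176831 = 18301522278/59124682667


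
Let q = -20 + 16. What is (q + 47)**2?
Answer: 1849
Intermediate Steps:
q = -4
(q + 47)**2 = (-4 + 47)**2 = 43**2 = 1849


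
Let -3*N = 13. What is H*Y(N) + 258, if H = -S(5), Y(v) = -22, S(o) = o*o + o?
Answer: 918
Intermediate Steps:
N = -13/3 (N = -⅓*13 = -13/3 ≈ -4.3333)
S(o) = o + o² (S(o) = o² + o = o + o²)
H = -30 (H = -5*(1 + 5) = -5*6 = -1*30 = -30)
H*Y(N) + 258 = -30*(-22) + 258 = 660 + 258 = 918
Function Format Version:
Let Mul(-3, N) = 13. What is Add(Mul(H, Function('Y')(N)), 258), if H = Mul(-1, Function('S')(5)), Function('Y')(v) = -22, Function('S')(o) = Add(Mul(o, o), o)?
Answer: 918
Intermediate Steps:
N = Rational(-13, 3) (N = Mul(Rational(-1, 3), 13) = Rational(-13, 3) ≈ -4.3333)
Function('S')(o) = Add(o, Pow(o, 2)) (Function('S')(o) = Add(Pow(o, 2), o) = Add(o, Pow(o, 2)))
H = -30 (H = Mul(-1, Mul(5, Add(1, 5))) = Mul(-1, Mul(5, 6)) = Mul(-1, 30) = -30)
Add(Mul(H, Function('Y')(N)), 258) = Add(Mul(-30, -22), 258) = Add(660, 258) = 918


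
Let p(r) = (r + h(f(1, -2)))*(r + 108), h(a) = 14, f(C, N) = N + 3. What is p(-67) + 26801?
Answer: 24628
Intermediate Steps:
f(C, N) = 3 + N
p(r) = (14 + r)*(108 + r) (p(r) = (r + 14)*(r + 108) = (14 + r)*(108 + r))
p(-67) + 26801 = (1512 + (-67)**2 + 122*(-67)) + 26801 = (1512 + 4489 - 8174) + 26801 = -2173 + 26801 = 24628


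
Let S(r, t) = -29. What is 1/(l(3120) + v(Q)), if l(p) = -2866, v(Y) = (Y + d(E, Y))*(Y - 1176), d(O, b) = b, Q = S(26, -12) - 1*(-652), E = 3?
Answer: -1/691904 ≈ -1.4453e-6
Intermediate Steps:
Q = 623 (Q = -29 - 1*(-652) = -29 + 652 = 623)
v(Y) = 2*Y*(-1176 + Y) (v(Y) = (Y + Y)*(Y - 1176) = (2*Y)*(-1176 + Y) = 2*Y*(-1176 + Y))
1/(l(3120) + v(Q)) = 1/(-2866 + 2*623*(-1176 + 623)) = 1/(-2866 + 2*623*(-553)) = 1/(-2866 - 689038) = 1/(-691904) = -1/691904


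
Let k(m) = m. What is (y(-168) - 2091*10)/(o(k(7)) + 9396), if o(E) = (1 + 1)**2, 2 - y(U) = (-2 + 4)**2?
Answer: -2614/1175 ≈ -2.2247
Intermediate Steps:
y(U) = -2 (y(U) = 2 - (-2 + 4)**2 = 2 - 1*2**2 = 2 - 1*4 = 2 - 4 = -2)
o(E) = 4 (o(E) = 2**2 = 4)
(y(-168) - 2091*10)/(o(k(7)) + 9396) = (-2 - 2091*10)/(4 + 9396) = (-2 - 20910)/9400 = -20912*1/9400 = -2614/1175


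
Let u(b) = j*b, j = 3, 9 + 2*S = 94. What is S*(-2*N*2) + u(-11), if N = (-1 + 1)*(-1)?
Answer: -33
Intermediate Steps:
S = 85/2 (S = -9/2 + (½)*94 = -9/2 + 47 = 85/2 ≈ 42.500)
N = 0 (N = 0*(-1) = 0)
u(b) = 3*b
S*(-2*N*2) + u(-11) = 85*(-2*0*2)/2 + 3*(-11) = 85*(0*2)/2 - 33 = (85/2)*0 - 33 = 0 - 33 = -33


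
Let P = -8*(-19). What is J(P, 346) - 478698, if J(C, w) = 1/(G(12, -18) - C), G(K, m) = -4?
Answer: -74676889/156 ≈ -4.7870e+5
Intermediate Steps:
P = 152
J(C, w) = 1/(-4 - C)
J(P, 346) - 478698 = -1/(4 + 152) - 478698 = -1/156 - 478698 = -74676889/156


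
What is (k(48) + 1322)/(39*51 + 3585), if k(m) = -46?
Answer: 638/2787 ≈ 0.22892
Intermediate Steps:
(k(48) + 1322)/(39*51 + 3585) = (-46 + 1322)/(39*51 + 3585) = 1276/(1989 + 3585) = 1276/5574 = 1276*(1/5574) = 638/2787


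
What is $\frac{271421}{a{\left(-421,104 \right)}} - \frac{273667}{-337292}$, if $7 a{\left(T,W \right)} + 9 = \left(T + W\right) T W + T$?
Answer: $\frac{2219544017945}{2340654361308} \approx 0.94826$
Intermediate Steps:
$a{\left(T,W \right)} = - \frac{9}{7} + \frac{T}{7} + \frac{T W \left(T + W\right)}{7}$ ($a{\left(T,W \right)} = - \frac{9}{7} + \frac{\left(T + W\right) T W + T}{7} = - \frac{9}{7} + \frac{T \left(T + W\right) W + T}{7} = - \frac{9}{7} + \frac{T W \left(T + W\right) + T}{7} = - \frac{9}{7} + \frac{T + T W \left(T + W\right)}{7} = - \frac{9}{7} + \left(\frac{T}{7} + \frac{T W \left(T + W\right)}{7}\right) = - \frac{9}{7} + \frac{T}{7} + \frac{T W \left(T + W\right)}{7}$)
$\frac{271421}{a{\left(-421,104 \right)}} - \frac{273667}{-337292} = \frac{271421}{- \frac{9}{7} + \frac{1}{7} \left(-421\right) + \frac{1}{7} \left(-421\right) 104^{2} + \frac{1}{7} \cdot 104 \left(-421\right)^{2}} - \frac{273667}{-337292} = \frac{271421}{- \frac{9}{7} - \frac{421}{7} + \frac{1}{7} \left(-421\right) 10816 + \frac{1}{7} \cdot 104 \cdot 177241} - - \frac{273667}{337292} = \frac{271421}{- \frac{9}{7} - \frac{421}{7} - \frac{4553536}{7} + \frac{18433064}{7}} + \frac{273667}{337292} = \frac{271421}{\frac{13879098}{7}} + \frac{273667}{337292} = 271421 \cdot \frac{7}{13879098} + \frac{273667}{337292} = \frac{1899947}{13879098} + \frac{273667}{337292} = \frac{2219544017945}{2340654361308}$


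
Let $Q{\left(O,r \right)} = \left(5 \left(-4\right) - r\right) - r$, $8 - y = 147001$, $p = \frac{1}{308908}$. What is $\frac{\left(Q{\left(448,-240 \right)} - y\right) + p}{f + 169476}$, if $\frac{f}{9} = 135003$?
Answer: $\frac{45549411325}{427684052724} \approx 0.1065$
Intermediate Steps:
$p = \frac{1}{308908} \approx 3.2372 \cdot 10^{-6}$
$f = 1215027$ ($f = 9 \cdot 135003 = 1215027$)
$y = -146993$ ($y = 8 - 147001 = -146993$)
$Q{\left(O,r \right)} = -20 - 2 r$ ($Q{\left(O,r \right)} = \left(-20 - r\right) - r = -20 - 2 r$)
$\frac{\left(Q{\left(448,-240 \right)} - y\right) + p}{f + 169476} = \frac{\left(\left(-20 - -480\right) - -146993\right) + \frac{1}{308908}}{1215027 + 169476} = \frac{\left(\left(-20 + 480\right) + 146993\right) + \frac{1}{308908}}{1384503} = \left(\left(460 + 146993\right) + \frac{1}{308908}\right) \frac{1}{1384503} = \left(147453 + \frac{1}{308908}\right) \frac{1}{1384503} = \frac{45549411325}{308908} \cdot \frac{1}{1384503} = \frac{45549411325}{427684052724}$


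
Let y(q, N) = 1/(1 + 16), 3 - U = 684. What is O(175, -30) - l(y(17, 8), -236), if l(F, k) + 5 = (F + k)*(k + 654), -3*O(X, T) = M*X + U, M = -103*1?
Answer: 5348051/51 ≈ 1.0486e+5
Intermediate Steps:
U = -681 (U = 3 - 1*684 = 3 - 684 = -681)
M = -103
y(q, N) = 1/17
O(X, T) = 227 + 103*X/3 (O(X, T) = -(-103*X - 681)/3 = -(-681 - 103*X)/3 = 227 + 103*X/3)
l(F, k) = -5 + (654 + k)*(F + k) (l(F, k) = -5 + (F + k)*(k + 654) = -5 + (F + k)*(654 + k) = -5 + (654 + k)*(F + k))
O(175, -30) - l(y(17, 8), -236) = (227 + (103/3)*175) - (-5 + (-236)**2 + 654*(1/17) + 654*(-236) + (1/17)*(-236)) = (227 + 18025/3) - (-5 + 55696 + 654/17 - 154344 - 236/17) = 18706/3 - 1*(-1676683/17) = 18706/3 + 1676683/17 = 5348051/51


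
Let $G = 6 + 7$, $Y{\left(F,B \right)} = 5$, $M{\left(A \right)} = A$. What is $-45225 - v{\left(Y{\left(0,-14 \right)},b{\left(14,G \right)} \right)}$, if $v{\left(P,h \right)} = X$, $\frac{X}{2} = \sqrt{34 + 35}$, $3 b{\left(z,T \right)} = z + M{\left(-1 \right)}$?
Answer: $-45225 - 2 \sqrt{69} \approx -45242.0$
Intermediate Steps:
$G = 13$
$b{\left(z,T \right)} = - \frac{1}{3} + \frac{z}{3}$ ($b{\left(z,T \right)} = \frac{z - 1}{3} = \frac{-1 + z}{3} = - \frac{1}{3} + \frac{z}{3}$)
$X = 2 \sqrt{69}$ ($X = 2 \sqrt{34 + 35} = 2 \sqrt{69} \approx 16.613$)
$v{\left(P,h \right)} = 2 \sqrt{69}$
$-45225 - v{\left(Y{\left(0,-14 \right)},b{\left(14,G \right)} \right)} = -45225 - 2 \sqrt{69}$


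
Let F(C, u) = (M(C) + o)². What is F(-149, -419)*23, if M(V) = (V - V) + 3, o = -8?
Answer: 575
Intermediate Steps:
M(V) = 3 (M(V) = 0 + 3 = 3)
F(C, u) = 25 (F(C, u) = (3 - 8)² = (-5)² = 25)
F(-149, -419)*23 = 25*23 = 575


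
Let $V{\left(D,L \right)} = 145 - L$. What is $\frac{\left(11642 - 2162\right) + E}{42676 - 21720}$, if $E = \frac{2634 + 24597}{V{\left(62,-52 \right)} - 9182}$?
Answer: $\frac{28383523}{62763220} \approx 0.45223$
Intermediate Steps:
$E = - \frac{9077}{2995}$ ($E = \frac{2634 + 24597}{\left(145 - -52\right) - 9182} = \frac{27231}{\left(145 + 52\right) - 9182} = \frac{27231}{197 - 9182} = \frac{27231}{-8985} = 27231 \left(- \frac{1}{8985}\right) = - \frac{9077}{2995} \approx -3.0307$)
$\frac{\left(11642 - 2162\right) + E}{42676 - 21720} = \frac{\left(11642 - 2162\right) - \frac{9077}{2995}}{42676 - 21720} = \frac{\left(11642 - 2162\right) - \frac{9077}{2995}}{20956} = \left(9480 - \frac{9077}{2995}\right) \frac{1}{20956} = \frac{28383523}{2995} \cdot \frac{1}{20956} = \frac{28383523}{62763220}$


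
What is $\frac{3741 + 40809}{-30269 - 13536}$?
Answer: $- \frac{8910}{8761} \approx -1.017$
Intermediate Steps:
$\frac{3741 + 40809}{-30269 - 13536} = \frac{44550}{-43805} = 44550 \left(- \frac{1}{43805}\right) = - \frac{8910}{8761}$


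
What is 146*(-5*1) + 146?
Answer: -584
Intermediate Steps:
146*(-5*1) + 146 = 146*(-5) + 146 = -730 + 146 = -584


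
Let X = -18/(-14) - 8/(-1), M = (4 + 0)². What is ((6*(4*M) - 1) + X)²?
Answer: 7540516/49 ≈ 1.5389e+5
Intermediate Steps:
M = 16 (M = 4² = 16)
X = 65/7 (X = -18*(-1/14) - 8*(-1) = 9/7 + 8 = 65/7 ≈ 9.2857)
((6*(4*M) - 1) + X)² = ((6*(4*16) - 1) + 65/7)² = ((6*64 - 1) + 65/7)² = ((384 - 1) + 65/7)² = (383 + 65/7)² = (2746/7)² = 7540516/49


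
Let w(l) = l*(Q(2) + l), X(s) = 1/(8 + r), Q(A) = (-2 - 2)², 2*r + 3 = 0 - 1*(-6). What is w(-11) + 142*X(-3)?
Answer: -761/19 ≈ -40.053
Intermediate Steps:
r = 3/2 (r = -3/2 + (0 - 1*(-6))/2 = -3/2 + (0 + 6)/2 = -3/2 + (½)*6 = -3/2 + 3 = 3/2 ≈ 1.5000)
Q(A) = 16 (Q(A) = (-4)² = 16)
X(s) = 2/19 (X(s) = 1/(8 + 3/2) = 1/(19/2) = 2/19)
w(l) = l*(16 + l)
w(-11) + 142*X(-3) = -11*(16 - 11) + 142*(2/19) = -11*5 + 284/19 = -55 + 284/19 = -761/19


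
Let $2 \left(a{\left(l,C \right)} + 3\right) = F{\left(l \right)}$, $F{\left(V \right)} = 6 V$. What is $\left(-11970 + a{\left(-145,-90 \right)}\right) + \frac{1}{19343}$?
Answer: $- \frac{240007943}{19343} \approx -12408.0$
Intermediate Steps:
$a{\left(l,C \right)} = -3 + 3 l$ ($a{\left(l,C \right)} = -3 + \frac{6 l}{2} = -3 + 3 l$)
$\left(-11970 + a{\left(-145,-90 \right)}\right) + \frac{1}{19343} = \left(-11970 + \left(-3 + 3 \left(-145\right)\right)\right) + \frac{1}{19343} = \left(-11970 - 438\right) + \frac{1}{19343} = -12408 + \frac{1}{19343} = - \frac{240007943}{19343}$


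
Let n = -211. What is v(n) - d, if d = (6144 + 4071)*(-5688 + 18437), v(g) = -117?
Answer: -130231152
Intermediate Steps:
d = 130231035 (d = 10215*12749 = 130231035)
v(n) - d = -117 - 1*130231035 = -117 - 130231035 = -130231152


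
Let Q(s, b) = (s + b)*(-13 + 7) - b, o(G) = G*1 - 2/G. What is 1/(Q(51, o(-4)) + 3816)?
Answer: 2/7069 ≈ 0.00028293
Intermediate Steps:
o(G) = G - 2/G
Q(s, b) = -7*b - 6*s (Q(s, b) = (b + s)*(-6) - b = (-6*b - 6*s) - b = -7*b - 6*s)
1/(Q(51, o(-4)) + 3816) = 1/((-7*(-4 - 2/(-4)) - 6*51) + 3816) = 1/((-7*(-4 - 2*(-¼)) - 306) + 3816) = 1/((-7*(-4 + ½) - 306) + 3816) = 1/((-7*(-7/2) - 306) + 3816) = 1/((49/2 - 306) + 3816) = 1/(-563/2 + 3816) = 1/(7069/2) = 2/7069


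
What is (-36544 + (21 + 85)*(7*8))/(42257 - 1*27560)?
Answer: -30608/14697 ≈ -2.0826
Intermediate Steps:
(-36544 + (21 + 85)*(7*8))/(42257 - 1*27560) = (-36544 + 106*56)/(42257 - 27560) = (-36544 + 5936)/14697 = -30608*1/14697 = -30608/14697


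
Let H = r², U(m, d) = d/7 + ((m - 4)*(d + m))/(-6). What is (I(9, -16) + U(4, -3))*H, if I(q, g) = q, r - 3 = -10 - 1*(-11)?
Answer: 960/7 ≈ 137.14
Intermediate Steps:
r = 4 (r = 3 + (-10 - 1*(-11)) = 3 + (-10 + 11) = 3 + 1 = 4)
U(m, d) = d/7 - (-4 + m)*(d + m)/6 (U(m, d) = d*(⅐) + ((-4 + m)*(d + m))*(-⅙) = d/7 - (-4 + m)*(d + m)/6)
H = 16 (H = 4² = 16)
(I(9, -16) + U(4, -3))*H = (9 + (-⅙*4² + (⅔)*4 + (17/21)*(-3) - ⅙*(-3)*4))*16 = (9 + (-⅙*16 + 8/3 - 17/7 + 2))*16 = (9 + (-8/3 + 8/3 - 17/7 + 2))*16 = (9 - 3/7)*16 = (60/7)*16 = 960/7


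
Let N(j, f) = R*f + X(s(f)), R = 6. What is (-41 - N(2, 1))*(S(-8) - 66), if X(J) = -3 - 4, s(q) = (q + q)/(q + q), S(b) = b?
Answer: 2960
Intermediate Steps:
s(q) = 1 (s(q) = (2*q)/((2*q)) = (2*q)*(1/(2*q)) = 1)
X(J) = -7
N(j, f) = -7 + 6*f (N(j, f) = 6*f - 7 = -7 + 6*f)
(-41 - N(2, 1))*(S(-8) - 66) = (-41 - (-7 + 6*1))*(-8 - 66) = (-41 - (-7 + 6))*(-74) = (-41 - 1*(-1))*(-74) = (-41 + 1)*(-74) = -40*(-74) = 2960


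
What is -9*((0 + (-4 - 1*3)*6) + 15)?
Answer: 243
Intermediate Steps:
-9*((0 + (-4 - 1*3)*6) + 15) = -9*((0 + (-4 - 3)*6) + 15) = -9*((0 - 7*6) + 15) = -9*((0 - 42) + 15) = -9*(-42 + 15) = -9*(-27) = 243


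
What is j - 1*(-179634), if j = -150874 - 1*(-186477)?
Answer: 215237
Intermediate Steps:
j = 35603 (j = -150874 + 186477 = 35603)
j - 1*(-179634) = 35603 - 1*(-179634) = 35603 + 179634 = 215237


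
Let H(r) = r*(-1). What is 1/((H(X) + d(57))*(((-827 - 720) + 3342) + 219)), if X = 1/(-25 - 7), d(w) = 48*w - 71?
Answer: 16/85877967 ≈ 1.8631e-7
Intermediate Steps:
d(w) = -71 + 48*w
X = -1/32 (X = 1/(-32) = -1/32 ≈ -0.031250)
H(r) = -r
1/((H(X) + d(57))*(((-827 - 720) + 3342) + 219)) = 1/((-1*(-1/32) + (-71 + 48*57))*(((-827 - 720) + 3342) + 219)) = 1/((1/32 + (-71 + 2736))*((-1547 + 3342) + 219)) = 1/((1/32 + 2665)*(1795 + 219)) = 1/((85281/32)*2014) = (32/85281)*(1/2014) = 16/85877967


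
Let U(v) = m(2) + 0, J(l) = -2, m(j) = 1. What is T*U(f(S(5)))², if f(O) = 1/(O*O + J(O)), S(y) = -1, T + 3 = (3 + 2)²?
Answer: 22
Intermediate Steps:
T = 22 (T = -3 + (3 + 2)² = -3 + 5² = -3 + 25 = 22)
f(O) = 1/(-2 + O²) (f(O) = 1/(O*O - 2) = 1/(O² - 2) = 1/(-2 + O²))
U(v) = 1 (U(v) = 1 + 0 = 1)
T*U(f(S(5)))² = 22*1² = 22*1 = 22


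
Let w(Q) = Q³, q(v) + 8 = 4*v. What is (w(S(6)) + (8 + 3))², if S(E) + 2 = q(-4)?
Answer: 308529225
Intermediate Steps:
q(v) = -8 + 4*v
S(E) = -26 (S(E) = -2 + (-8 + 4*(-4)) = -2 + (-8 - 16) = -2 - 24 = -26)
(w(S(6)) + (8 + 3))² = ((-26)³ + (8 + 3))² = (-17576 + 11)² = (-17565)² = 308529225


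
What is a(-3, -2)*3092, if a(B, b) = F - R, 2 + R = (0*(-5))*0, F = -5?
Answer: -9276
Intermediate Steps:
R = -2 (R = -2 + (0*(-5))*0 = -2 + 0*0 = -2 + 0 = -2)
a(B, b) = -3 (a(B, b) = -5 - 1*(-2) = -5 + 2 = -3)
a(-3, -2)*3092 = -3*3092 = -9276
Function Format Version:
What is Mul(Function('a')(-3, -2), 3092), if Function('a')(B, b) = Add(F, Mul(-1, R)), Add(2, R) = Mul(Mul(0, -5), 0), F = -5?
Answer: -9276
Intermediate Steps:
R = -2 (R = Add(-2, Mul(Mul(0, -5), 0)) = Add(-2, Mul(0, 0)) = Add(-2, 0) = -2)
Function('a')(B, b) = -3 (Function('a')(B, b) = Add(-5, Mul(-1, -2)) = Add(-5, 2) = -3)
Mul(Function('a')(-3, -2), 3092) = Mul(-3, 3092) = -9276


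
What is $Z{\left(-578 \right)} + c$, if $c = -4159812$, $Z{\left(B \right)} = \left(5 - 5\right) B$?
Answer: $-4159812$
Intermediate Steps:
$Z{\left(B \right)} = 0$ ($Z{\left(B \right)} = 0 B = 0$)
$Z{\left(-578 \right)} + c = 0 - 4159812 = -4159812$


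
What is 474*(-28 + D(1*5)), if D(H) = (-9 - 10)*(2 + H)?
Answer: -76314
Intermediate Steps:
D(H) = -38 - 19*H (D(H) = -19*(2 + H) = -38 - 19*H)
474*(-28 + D(1*5)) = 474*(-28 + (-38 - 19*5)) = 474*(-28 + (-38 - 95)) = 474*(-28 - 133) = 474*(-161) = -76314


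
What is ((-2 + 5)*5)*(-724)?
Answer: -10860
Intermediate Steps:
((-2 + 5)*5)*(-724) = (3*5)*(-724) = 15*(-724) = -10860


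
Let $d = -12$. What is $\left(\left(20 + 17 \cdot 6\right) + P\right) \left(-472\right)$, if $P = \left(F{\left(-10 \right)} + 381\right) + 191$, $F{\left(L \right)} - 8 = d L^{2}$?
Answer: $235056$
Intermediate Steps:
$F{\left(L \right)} = 8 - 12 L^{2}$
$P = -620$ ($P = \left(\left(8 - 12 \left(-10\right)^{2}\right) + 381\right) + 191 = \left(\left(8 - 1200\right) + 381\right) + 191 = \left(-1192 + 381\right) + 191 = -811 + 191 = -620$)
$\left(\left(20 + 17 \cdot 6\right) + P\right) \left(-472\right) = \left(\left(20 + 17 \cdot 6\right) - 620\right) \left(-472\right) = \left(\left(20 + 102\right) - 620\right) \left(-472\right) = \left(122 - 620\right) \left(-472\right) = \left(-498\right) \left(-472\right) = 235056$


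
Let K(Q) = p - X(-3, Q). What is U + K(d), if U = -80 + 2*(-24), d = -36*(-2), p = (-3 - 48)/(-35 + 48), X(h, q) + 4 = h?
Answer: -1624/13 ≈ -124.92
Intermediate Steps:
X(h, q) = -4 + h
p = -51/13 ≈ -3.9231
d = 72
U = -128 (U = -80 - 48 = -128)
K(Q) = 40/13 (K(Q) = -51/13 - (-4 - 3) = -51/13 - 1*(-7) = -51/13 + 7 = 40/13)
U + K(d) = -128 + 40/13 = -1624/13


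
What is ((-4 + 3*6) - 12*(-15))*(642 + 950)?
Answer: 308848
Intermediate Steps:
((-4 + 3*6) - 12*(-15))*(642 + 950) = ((-4 + 18) + 180)*1592 = (14 + 180)*1592 = 194*1592 = 308848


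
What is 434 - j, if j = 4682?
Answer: -4248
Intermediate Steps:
434 - j = 434 - 1*4682 = 434 - 4682 = -4248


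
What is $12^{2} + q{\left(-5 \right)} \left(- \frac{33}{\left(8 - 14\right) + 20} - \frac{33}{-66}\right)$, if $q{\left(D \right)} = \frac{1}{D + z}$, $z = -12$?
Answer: $\frac{17149}{119} \approx 144.11$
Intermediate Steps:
$q{\left(D \right)} = \frac{1}{-12 + D}$ ($q{\left(D \right)} = \frac{1}{D - 12} = \frac{1}{-12 + D}$)
$12^{2} + q{\left(-5 \right)} \left(- \frac{33}{\left(8 - 14\right) + 20} - \frac{33}{-66}\right) = 12^{2} + \frac{- \frac{33}{\left(8 - 14\right) + 20} - \frac{33}{-66}}{-12 - 5} = 144 + \frac{- \frac{33}{-6 + 20} - - \frac{1}{2}}{-17} = 144 - \frac{- \frac{33}{14} + \frac{1}{2}}{17} = 144 - - \frac{13}{119} = 144 + \frac{13}{119} = \frac{17149}{119}$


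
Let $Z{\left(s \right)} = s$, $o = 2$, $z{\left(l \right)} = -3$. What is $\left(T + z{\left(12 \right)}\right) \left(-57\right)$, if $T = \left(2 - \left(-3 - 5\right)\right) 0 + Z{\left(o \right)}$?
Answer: $57$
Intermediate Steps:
$T = 2$ ($T = \left(2 - \left(-3 - 5\right)\right) 0 + 2 = \left(2 - -8\right) 0 + 2 = \left(2 + 8\right) 0 + 2 = 10 \cdot 0 + 2 = 0 + 2 = 2$)
$\left(T + z{\left(12 \right)}\right) \left(-57\right) = \left(2 - 3\right) \left(-57\right) = \left(-1\right) \left(-57\right) = 57$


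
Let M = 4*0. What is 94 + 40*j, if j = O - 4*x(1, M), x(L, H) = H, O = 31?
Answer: 1334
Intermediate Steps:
M = 0
j = 31 (j = 31 - 4*0 = 31 - 1*0 = 31 + 0 = 31)
94 + 40*j = 94 + 40*31 = 94 + 1240 = 1334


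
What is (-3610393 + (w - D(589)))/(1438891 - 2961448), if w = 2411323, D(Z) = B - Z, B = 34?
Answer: 399505/507519 ≈ 0.78717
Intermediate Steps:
D(Z) = 34 - Z
(-3610393 + (w - D(589)))/(1438891 - 2961448) = (-3610393 + (2411323 - (34 - 1*589)))/(1438891 - 2961448) = (-3610393 + (2411323 - (34 - 589)))/(-1522557) = (-3610393 + (2411323 - 1*(-555)))*(-1/1522557) = (-3610393 + (2411323 + 555))*(-1/1522557) = (-3610393 + 2411878)*(-1/1522557) = -1198515*(-1/1522557) = 399505/507519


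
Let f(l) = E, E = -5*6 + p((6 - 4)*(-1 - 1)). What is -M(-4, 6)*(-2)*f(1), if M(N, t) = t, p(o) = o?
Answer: -408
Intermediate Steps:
E = -34 (E = -5*6 + (6 - 4)*(-1 - 1) = -30 + 2*(-2) = -30 - 4 = -34)
f(l) = -34
-M(-4, 6)*(-2)*f(1) = -6*(-2)*(-34) = -(-12)*(-34) = -1*408 = -408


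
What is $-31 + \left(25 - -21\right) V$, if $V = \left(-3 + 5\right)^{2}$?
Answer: $153$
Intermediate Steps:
$V = 4$ ($V = 2^{2} = 4$)
$-31 + \left(25 - -21\right) V = -31 + \left(25 - -21\right) 4 = -31 + \left(25 + 21\right) 4 = -31 + 46 \cdot 4 = -31 + 184 = 153$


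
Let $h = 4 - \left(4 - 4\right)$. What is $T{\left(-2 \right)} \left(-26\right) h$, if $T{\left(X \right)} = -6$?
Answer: $624$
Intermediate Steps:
$h = 4$ ($h = 4 - 0 = 4 + 0 = 4$)
$T{\left(-2 \right)} \left(-26\right) h = \left(-6\right) \left(-26\right) 4 = 156 \cdot 4 = 624$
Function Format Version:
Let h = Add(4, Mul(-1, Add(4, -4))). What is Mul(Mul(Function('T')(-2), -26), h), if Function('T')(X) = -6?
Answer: 624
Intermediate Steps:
h = 4 (h = Add(4, Mul(-1, 0)) = Add(4, 0) = 4)
Mul(Mul(Function('T')(-2), -26), h) = Mul(Mul(-6, -26), 4) = Mul(156, 4) = 624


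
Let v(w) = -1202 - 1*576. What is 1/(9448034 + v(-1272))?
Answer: 1/9446256 ≈ 1.0586e-7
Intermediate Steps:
v(w) = -1778 (v(w) = -1202 - 576 = -1778)
1/(9448034 + v(-1272)) = 1/(9448034 - 1778) = 1/9446256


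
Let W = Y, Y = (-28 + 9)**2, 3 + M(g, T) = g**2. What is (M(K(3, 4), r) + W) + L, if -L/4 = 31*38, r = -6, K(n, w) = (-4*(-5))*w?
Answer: 2046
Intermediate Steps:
K(n, w) = 20*w
M(g, T) = -3 + g**2
Y = 361 (Y = (-19)**2 = 361)
L = -4712 (L = -124*38 = -4*1178 = -4712)
W = 361
(M(K(3, 4), r) + W) + L = ((-3 + (20*4)**2) + 361) - 4712 = ((-3 + 80**2) + 361) - 4712 = ((-3 + 6400) + 361) - 4712 = (6397 + 361) - 4712 = 6758 - 4712 = 2046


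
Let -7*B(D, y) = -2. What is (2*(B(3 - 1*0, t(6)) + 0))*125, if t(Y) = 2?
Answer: 500/7 ≈ 71.429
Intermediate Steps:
B(D, y) = 2/7 (B(D, y) = -⅐*(-2) = 2/7)
(2*(B(3 - 1*0, t(6)) + 0))*125 = (2*(2/7 + 0))*125 = (2*(2/7))*125 = (4/7)*125 = 500/7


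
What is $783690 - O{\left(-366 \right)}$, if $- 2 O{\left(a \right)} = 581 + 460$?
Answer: $\frac{1568421}{2} \approx 7.8421 \cdot 10^{5}$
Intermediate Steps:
$O{\left(a \right)} = - \frac{1041}{2}$ ($O{\left(a \right)} = - \frac{581 + 460}{2} = \left(- \frac{1}{2}\right) 1041 = - \frac{1041}{2}$)
$783690 - O{\left(-366 \right)} = 783690 - - \frac{1041}{2} = 783690 + \frac{1041}{2} = \frac{1568421}{2}$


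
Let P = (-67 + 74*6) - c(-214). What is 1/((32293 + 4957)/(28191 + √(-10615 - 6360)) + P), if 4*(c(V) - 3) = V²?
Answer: (-5*√679 + 28191*I)/(25*(-12487123*I + 2215*√679)) ≈ -9.0304e-5 + 4.9799e-11*I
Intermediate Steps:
c(V) = 3 + V²/4
P = -11075 (P = (-67 + 74*6) - (3 + (¼)*(-214)²) = (-67 + 444) - (3 + (¼)*45796) = 377 - (3 + 11449) = 377 - 1*11452 = 377 - 11452 = -11075)
1/((32293 + 4957)/(28191 + √(-10615 - 6360)) + P) = 1/((32293 + 4957)/(28191 + √(-10615 - 6360)) - 11075) = 1/(37250/(28191 + √(-16975)) - 11075) = 1/(37250/(28191 + 5*I*√679) - 11075) = 1/(-11075 + 37250/(28191 + 5*I*√679))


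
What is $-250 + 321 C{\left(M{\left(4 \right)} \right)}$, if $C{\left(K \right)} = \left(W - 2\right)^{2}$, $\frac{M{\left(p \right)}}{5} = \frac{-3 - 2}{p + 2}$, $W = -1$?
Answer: $2639$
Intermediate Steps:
$M{\left(p \right)} = - \frac{25}{2 + p}$ ($M{\left(p \right)} = 5 \frac{-3 - 2}{p + 2} = 5 \left(- \frac{5}{2 + p}\right) = - \frac{25}{2 + p}$)
$C{\left(K \right)} = 9$ ($C{\left(K \right)} = \left(-1 - 2\right)^{2} = \left(-3\right)^{2} = 9$)
$-250 + 321 C{\left(M{\left(4 \right)} \right)} = -250 + 321 \cdot 9 = -250 + 2889 = 2639$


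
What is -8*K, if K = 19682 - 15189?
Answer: -35944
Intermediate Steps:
K = 4493
-8*K = -8*4493 = -35944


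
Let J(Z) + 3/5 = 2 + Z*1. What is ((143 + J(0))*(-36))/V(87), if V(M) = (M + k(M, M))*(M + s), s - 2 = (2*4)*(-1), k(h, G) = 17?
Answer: -361/585 ≈ -0.61709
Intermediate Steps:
s = -6 (s = 2 + (2*4)*(-1) = 2 + 8*(-1) = 2 - 8 = -6)
J(Z) = 7/5 + Z (J(Z) = -3/5 + (2 + Z*1) = -3/5 + (2 + Z) = 7/5 + Z)
V(M) = (-6 + M)*(17 + M) (V(M) = (M + 17)*(M - 6) = (17 + M)*(-6 + M) = (-6 + M)*(17 + M))
((143 + J(0))*(-36))/V(87) = ((143 + (7/5 + 0))*(-36))/(-102 + 87**2 + 11*87) = ((143 + 7/5)*(-36))/(-102 + 7569 + 957) = ((722/5)*(-36))/8424 = -25992/5*1/8424 = -361/585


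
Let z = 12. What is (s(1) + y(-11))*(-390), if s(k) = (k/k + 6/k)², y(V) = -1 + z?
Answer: -23400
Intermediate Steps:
y(V) = 11 (y(V) = -1 + 12 = 11)
s(k) = (1 + 6/k)²
(s(1) + y(-11))*(-390) = ((6 + 1)²/1² + 11)*(-390) = (1*7² + 11)*(-390) = (1*49 + 11)*(-390) = (49 + 11)*(-390) = 60*(-390) = -23400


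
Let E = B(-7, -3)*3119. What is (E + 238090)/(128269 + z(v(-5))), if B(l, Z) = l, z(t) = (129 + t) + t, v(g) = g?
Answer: 216257/128388 ≈ 1.6844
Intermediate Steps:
z(t) = 129 + 2*t
E = -21833 (E = -7*3119 = -21833)
(E + 238090)/(128269 + z(v(-5))) = (-21833 + 238090)/(128269 + (129 + 2*(-5))) = 216257/(128269 + (129 - 10)) = 216257/(128269 + 119) = 216257/128388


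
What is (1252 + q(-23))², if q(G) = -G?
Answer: 1625625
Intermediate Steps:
(1252 + q(-23))² = (1252 - 1*(-23))² = (1252 + 23)² = 1275² = 1625625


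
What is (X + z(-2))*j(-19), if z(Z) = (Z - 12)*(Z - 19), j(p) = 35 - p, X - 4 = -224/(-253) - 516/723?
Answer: 981742788/60973 ≈ 16101.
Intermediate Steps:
X = 254360/60973 (X = 4 + (-224/(-253) - 516/723) = 4 + (-224*(-1/253) - 516*1/723) = 4 + (224/253 - 172/241) = 4 + 10468/60973 = 254360/60973 ≈ 4.1717)
z(Z) = (-19 + Z)*(-12 + Z) (z(Z) = (-12 + Z)*(-19 + Z) = (-19 + Z)*(-12 + Z))
(X + z(-2))*j(-19) = (254360/60973 + (228 + (-2)² - 31*(-2)))*(35 - 1*(-19)) = (254360/60973 + (228 + 4 + 62))*(35 + 19) = (254360/60973 + 294)*54 = (18180422/60973)*54 = 981742788/60973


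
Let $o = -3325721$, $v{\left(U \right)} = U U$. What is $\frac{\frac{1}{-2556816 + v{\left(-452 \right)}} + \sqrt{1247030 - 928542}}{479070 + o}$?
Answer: $\frac{1}{6696780637312} - \frac{2 \sqrt{79622}}{2846651} \approx -0.00019825$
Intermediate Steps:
$v{\left(U \right)} = U^{2}$
$\frac{\frac{1}{-2556816 + v{\left(-452 \right)}} + \sqrt{1247030 - 928542}}{479070 + o} = \frac{\frac{1}{-2556816 + \left(-452\right)^{2}} + \sqrt{1247030 - 928542}}{479070 - 3325721} = \frac{\frac{1}{-2556816 + 204304} + \sqrt{318488}}{-2846651} = \left(\frac{1}{-2352512} + 2 \sqrt{79622}\right) \left(- \frac{1}{2846651}\right) = \left(- \frac{1}{2352512} + 2 \sqrt{79622}\right) \left(- \frac{1}{2846651}\right) = \frac{1}{6696780637312} - \frac{2 \sqrt{79622}}{2846651}$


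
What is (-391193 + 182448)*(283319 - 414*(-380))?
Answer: -91981188055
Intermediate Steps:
(-391193 + 182448)*(283319 - 414*(-380)) = -208745*(283319 + 157320) = -208745*440639 = -91981188055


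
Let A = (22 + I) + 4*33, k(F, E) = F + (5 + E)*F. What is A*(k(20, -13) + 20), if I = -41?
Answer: -13560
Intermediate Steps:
k(F, E) = F + F*(5 + E)
A = 113 (A = (22 - 41) + 4*33 = -19 + 132 = 113)
A*(k(20, -13) + 20) = 113*(20*(6 - 13) + 20) = 113*(20*(-7) + 20) = 113*(-140 + 20) = 113*(-120) = -13560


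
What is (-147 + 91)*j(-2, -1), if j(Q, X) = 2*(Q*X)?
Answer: -224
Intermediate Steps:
j(Q, X) = 2*Q*X
(-147 + 91)*j(-2, -1) = (-147 + 91)*(2*(-2)*(-1)) = -56*4 = -224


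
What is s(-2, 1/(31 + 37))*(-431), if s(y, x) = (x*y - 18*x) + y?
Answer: 16809/17 ≈ 988.76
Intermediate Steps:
s(y, x) = y - 18*x + x*y (s(y, x) = (-18*x + x*y) + y = y - 18*x + x*y)
s(-2, 1/(31 + 37))*(-431) = (-2 - 18/(31 + 37) - 2/(31 + 37))*(-431) = (-2 - 18/68 - 2/68)*(-431) = (-2 - 18*1/68 + (1/68)*(-2))*(-431) = (-2 - 9/34 - 1/34)*(-431) = -39/17*(-431) = 16809/17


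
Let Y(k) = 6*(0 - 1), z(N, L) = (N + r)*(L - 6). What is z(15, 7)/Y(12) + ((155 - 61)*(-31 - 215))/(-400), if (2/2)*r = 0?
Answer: 5531/100 ≈ 55.310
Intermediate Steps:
r = 0
z(N, L) = N*(-6 + L) (z(N, L) = (N + 0)*(L - 6) = N*(-6 + L))
Y(k) = -6 (Y(k) = 6*(-1) = -6)
z(15, 7)/Y(12) + ((155 - 61)*(-31 - 215))/(-400) = (15*(-6 + 7))/(-6) + ((155 - 61)*(-31 - 215))/(-400) = (15*1)*(-⅙) + (94*(-246))*(-1/400) = 15*(-⅙) - 23124*(-1/400) = -5/2 + 5781/100 = 5531/100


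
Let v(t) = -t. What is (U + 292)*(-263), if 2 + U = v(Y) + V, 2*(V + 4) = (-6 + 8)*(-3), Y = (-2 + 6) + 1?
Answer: -73114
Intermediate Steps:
Y = 5 (Y = 4 + 1 = 5)
V = -7 (V = -4 + ((-6 + 8)*(-3))/2 = -4 + (2*(-3))/2 = -4 + (½)*(-6) = -4 - 3 = -7)
U = -14 (U = -2 + (-1*5 - 7) = -2 + (-5 - 7) = -2 - 12 = -14)
(U + 292)*(-263) = (-14 + 292)*(-263) = 278*(-263) = -73114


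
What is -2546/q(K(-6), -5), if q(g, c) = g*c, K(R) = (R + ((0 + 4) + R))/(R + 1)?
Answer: 1273/4 ≈ 318.25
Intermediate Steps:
K(R) = (4 + 2*R)/(1 + R) (K(R) = (R + (4 + R))/(1 + R) = (4 + 2*R)/(1 + R))
q(g, c) = c*g
-2546/q(K(-6), -5) = -2546*(-(1 - 6)/(10*(2 - 6))) = -2546/((-10*(-4)/(-5))) = -2546/((-10*(-1)*(-4)/5)) = -2546/((-5*8/5)) = -2546/(-8) = -2546*(-⅛) = 1273/4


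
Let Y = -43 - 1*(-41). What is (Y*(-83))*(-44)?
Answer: -7304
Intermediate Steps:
Y = -2 (Y = -43 + 41 = -2)
(Y*(-83))*(-44) = -2*(-83)*(-44) = 166*(-44) = -7304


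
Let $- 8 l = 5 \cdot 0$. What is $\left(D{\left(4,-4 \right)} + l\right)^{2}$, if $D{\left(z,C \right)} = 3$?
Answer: $9$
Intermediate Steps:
$l = 0$ ($l = - \frac{5 \cdot 0}{8} = \left(- \frac{1}{8}\right) 0 = 0$)
$\left(D{\left(4,-4 \right)} + l\right)^{2} = \left(3 + 0\right)^{2} = 3^{2} = 9$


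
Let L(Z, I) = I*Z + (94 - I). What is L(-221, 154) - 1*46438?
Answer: -80532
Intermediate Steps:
L(Z, I) = 94 - I + I*Z
L(-221, 154) - 1*46438 = (94 - 1*154 + 154*(-221)) - 1*46438 = (94 - 154 - 34034) - 46438 = -34094 - 46438 = -80532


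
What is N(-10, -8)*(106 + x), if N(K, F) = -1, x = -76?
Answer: -30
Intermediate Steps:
N(-10, -8)*(106 + x) = -(106 - 76) = -1*30 = -30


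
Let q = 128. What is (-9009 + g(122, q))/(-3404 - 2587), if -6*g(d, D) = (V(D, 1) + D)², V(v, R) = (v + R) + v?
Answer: 202279/35946 ≈ 5.6273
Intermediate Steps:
V(v, R) = R + 2*v (V(v, R) = (R + v) + v = R + 2*v)
g(d, D) = -(1 + 3*D)²/6 (g(d, D) = -((1 + 2*D) + D)²/6 = -(1 + 3*D)²/6)
(-9009 + g(122, q))/(-3404 - 2587) = (-9009 - (1 + 3*128)²/6)/(-3404 - 2587) = (-9009 - (1 + 384)²/6)/(-5991) = (-9009 - ⅙*385²)*(-1/5991) = (-9009 - ⅙*148225)*(-1/5991) = (-9009 - 148225/6)*(-1/5991) = -202279/6*(-1/5991) = 202279/35946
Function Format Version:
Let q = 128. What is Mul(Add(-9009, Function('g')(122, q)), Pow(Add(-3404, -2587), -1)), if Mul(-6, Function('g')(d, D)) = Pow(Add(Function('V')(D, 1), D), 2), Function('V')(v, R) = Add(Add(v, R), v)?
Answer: Rational(202279, 35946) ≈ 5.6273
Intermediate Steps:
Function('V')(v, R) = Add(R, Mul(2, v)) (Function('V')(v, R) = Add(Add(R, v), v) = Add(R, Mul(2, v)))
Function('g')(d, D) = Mul(Rational(-1, 6), Pow(Add(1, Mul(3, D)), 2)) (Function('g')(d, D) = Mul(Rational(-1, 6), Pow(Add(Add(1, Mul(2, D)), D), 2)) = Mul(Rational(-1, 6), Pow(Add(1, Mul(3, D)), 2)))
Mul(Add(-9009, Function('g')(122, q)), Pow(Add(-3404, -2587), -1)) = Mul(Add(-9009, Mul(Rational(-1, 6), Pow(Add(1, Mul(3, 128)), 2))), Pow(Add(-3404, -2587), -1)) = Mul(Add(-9009, Mul(Rational(-1, 6), Pow(Add(1, 384), 2))), Pow(-5991, -1)) = Mul(Add(-9009, Mul(Rational(-1, 6), Pow(385, 2))), Rational(-1, 5991)) = Mul(Add(-9009, Mul(Rational(-1, 6), 148225)), Rational(-1, 5991)) = Mul(Add(-9009, Rational(-148225, 6)), Rational(-1, 5991)) = Mul(Rational(-202279, 6), Rational(-1, 5991)) = Rational(202279, 35946)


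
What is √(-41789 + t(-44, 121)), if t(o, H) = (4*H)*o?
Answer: I*√63085 ≈ 251.17*I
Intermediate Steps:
t(o, H) = 4*H*o
√(-41789 + t(-44, 121)) = √(-41789 + 4*121*(-44)) = √(-41789 - 21296) = √(-63085) = I*√63085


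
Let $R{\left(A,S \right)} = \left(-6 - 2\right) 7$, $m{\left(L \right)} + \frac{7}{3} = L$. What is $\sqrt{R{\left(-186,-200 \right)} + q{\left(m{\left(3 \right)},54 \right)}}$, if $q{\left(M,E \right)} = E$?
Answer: $i \sqrt{2} \approx 1.4142 i$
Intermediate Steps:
$m{\left(L \right)} = - \frac{7}{3} + L$
$R{\left(A,S \right)} = -56$ ($R{\left(A,S \right)} = \left(-8\right) 7 = -56$)
$\sqrt{R{\left(-186,-200 \right)} + q{\left(m{\left(3 \right)},54 \right)}} = \sqrt{-56 + 54} = \sqrt{-2} = i \sqrt{2}$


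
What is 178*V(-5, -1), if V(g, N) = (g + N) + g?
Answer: -1958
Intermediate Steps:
V(g, N) = N + 2*g (V(g, N) = (N + g) + g = N + 2*g)
178*V(-5, -1) = 178*(-1 + 2*(-5)) = 178*(-1 - 10) = 178*(-11) = -1958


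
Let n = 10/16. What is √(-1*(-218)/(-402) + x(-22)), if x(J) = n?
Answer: √53466/804 ≈ 0.28760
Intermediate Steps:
n = 5/8 (n = 10*(1/16) = 5/8 ≈ 0.62500)
x(J) = 5/8
√(-1*(-218)/(-402) + x(-22)) = √(-1*(-218)/(-402) + 5/8) = √(218*(-1/402) + 5/8) = √(-109/201 + 5/8) = √(133/1608) = √53466/804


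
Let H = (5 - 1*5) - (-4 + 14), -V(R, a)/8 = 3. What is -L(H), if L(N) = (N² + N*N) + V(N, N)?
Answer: -176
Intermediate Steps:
V(R, a) = -24 (V(R, a) = -8*3 = -24)
H = -10 (H = (5 - 5) - 1*10 = 0 - 10 = -10)
L(N) = -24 + 2*N² (L(N) = (N² + N*N) - 24 = (N² + N²) - 24 = 2*N² - 24 = -24 + 2*N²)
-L(H) = -(-24 + 2*(-10)²) = -(-24 + 2*100) = -(-24 + 200) = -1*176 = -176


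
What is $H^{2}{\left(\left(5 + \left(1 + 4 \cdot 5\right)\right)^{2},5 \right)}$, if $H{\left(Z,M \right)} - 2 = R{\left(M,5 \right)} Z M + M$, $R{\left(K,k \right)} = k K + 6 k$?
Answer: $34561412649$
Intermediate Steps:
$R{\left(K,k \right)} = 6 k + K k$ ($R{\left(K,k \right)} = K k + 6 k = 6 k + K k$)
$H{\left(Z,M \right)} = 2 + M + M Z \left(30 + 5 M\right)$ ($H{\left(Z,M \right)} = 2 + \left(5 \left(6 + M\right) Z M + M\right) = 2 + \left(\left(30 + 5 M\right) Z M + M\right) = 2 + \left(Z \left(30 + 5 M\right) M + M\right) = 2 + \left(M Z \left(30 + 5 M\right) + M\right) = 2 + \left(M + M Z \left(30 + 5 M\right)\right) = 2 + M + M Z \left(30 + 5 M\right)$)
$H^{2}{\left(\left(5 + \left(1 + 4 \cdot 5\right)\right)^{2},5 \right)} = \left(2 + 5 + 5 \cdot 5 \left(5 + \left(1 + 4 \cdot 5\right)\right)^{2} \left(6 + 5\right)\right)^{2} = \left(2 + 5 + 5 \cdot 5 \left(5 + \left(1 + 20\right)\right)^{2} \cdot 11\right)^{2} = \left(2 + 5 + 5 \cdot 5 \left(5 + 21\right)^{2} \cdot 11\right)^{2} = \left(2 + 5 + 5 \cdot 5 \cdot 26^{2} \cdot 11\right)^{2} = \left(2 + 5 + 5 \cdot 5 \cdot 676 \cdot 11\right)^{2} = \left(2 + 5 + 185900\right)^{2} = 185907^{2} = 34561412649$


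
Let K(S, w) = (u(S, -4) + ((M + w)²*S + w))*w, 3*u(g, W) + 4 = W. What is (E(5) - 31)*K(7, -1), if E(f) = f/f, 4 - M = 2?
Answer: 100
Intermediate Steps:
M = 2 (M = 4 - 1*2 = 4 - 2 = 2)
E(f) = 1
u(g, W) = -4/3 + W/3
K(S, w) = w*(-8/3 + w + S*(2 + w)²) (K(S, w) = ((-4/3 + (⅓)*(-4)) + ((2 + w)²*S + w))*w = ((-4/3 - 4/3) + (S*(2 + w)² + w))*w = (-8/3 + (w + S*(2 + w)²))*w = (-8/3 + w + S*(2 + w)²)*w = w*(-8/3 + w + S*(2 + w)²))
(E(5) - 31)*K(7, -1) = (1 - 31)*((⅓)*(-1)*(-8 + 3*(-1) + 3*7*(2 - 1)²)) = -10*(-1)*(-8 - 3 + 3*7*1²) = -10*(-1)*(-8 - 3 + 3*7*1) = -10*(-1)*(-8 - 3 + 21) = -10*(-1)*10 = -30*(-10/3) = 100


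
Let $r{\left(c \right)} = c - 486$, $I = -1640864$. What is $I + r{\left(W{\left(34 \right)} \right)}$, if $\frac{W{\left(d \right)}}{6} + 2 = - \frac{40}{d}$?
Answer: $- \frac{27903274}{17} \approx -1.6414 \cdot 10^{6}$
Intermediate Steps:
$W{\left(d \right)} = -12 - \frac{240}{d}$ ($W{\left(d \right)} = -12 + 6 \left(- \frac{40}{d}\right) = -12 - \frac{240}{d}$)
$r{\left(c \right)} = -486 + c$
$I + r{\left(W{\left(34 \right)} \right)} = -1640864 - \left(498 + \frac{120}{17}\right) = -1640864 - \frac{8586}{17} = - \frac{27903274}{17}$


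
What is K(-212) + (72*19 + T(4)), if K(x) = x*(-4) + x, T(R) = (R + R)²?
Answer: 2068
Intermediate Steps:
T(R) = 4*R² (T(R) = (2*R)² = 4*R²)
K(x) = -3*x (K(x) = -4*x + x = -3*x)
K(-212) + (72*19 + T(4)) = -3*(-212) + (72*19 + 4*4²) = 636 + (1368 + 4*16) = 636 + (1368 + 64) = 636 + 1432 = 2068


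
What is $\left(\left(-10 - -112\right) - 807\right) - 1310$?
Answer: $-2015$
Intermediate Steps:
$\left(\left(-10 - -112\right) - 807\right) - 1310 = \left(\left(-10 + 112\right) - 807\right) - 1310 = \left(102 - 807\right) - 1310 = -705 - 1310 = -2015$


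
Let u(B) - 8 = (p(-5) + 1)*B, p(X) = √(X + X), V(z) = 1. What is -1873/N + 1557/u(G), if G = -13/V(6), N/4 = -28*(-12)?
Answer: (-24349*√10 + 2101973*I)/(1344*(-5*I + 13*√10)) ≈ -5.933 + 37.322*I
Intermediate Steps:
p(X) = √2*√X (p(X) = √(2*X) = √2*√X)
N = 1344 (N = 4*(-28*(-12)) = 4*336 = 1344)
G = -13 (G = -13/1 = -13*1 = -13)
u(B) = 8 + B*(1 + I*√10) (u(B) = 8 + (√2*√(-5) + 1)*B = 8 + (√2*(I*√5) + 1)*B = 8 + (I*√10 + 1)*B = 8 + (1 + I*√10)*B = 8 + B*(1 + I*√10))
-1873/N + 1557/u(G) = -1873/1344 + 1557/(8 - 13 + I*(-13)*√10) = -1873*1/1344 + 1557/(8 - 13 - 13*I*√10) = -1873/1344 + 1557/(-5 - 13*I*√10)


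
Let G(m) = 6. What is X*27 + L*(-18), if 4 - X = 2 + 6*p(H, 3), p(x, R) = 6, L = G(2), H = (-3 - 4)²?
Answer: -1026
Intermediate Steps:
H = 49 (H = (-7)² = 49)
L = 6
X = -34 (X = 4 - (2 + 6*6) = 4 - (2 + 36) = 4 - 1*38 = 4 - 38 = -34)
X*27 + L*(-18) = -34*27 + 6*(-18) = -918 - 108 = -1026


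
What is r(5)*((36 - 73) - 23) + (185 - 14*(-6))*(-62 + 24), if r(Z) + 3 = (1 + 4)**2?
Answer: -11542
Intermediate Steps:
r(Z) = 22 (r(Z) = -3 + (1 + 4)**2 = -3 + 5**2 = -3 + 25 = 22)
r(5)*((36 - 73) - 23) + (185 - 14*(-6))*(-62 + 24) = 22*((36 - 73) - 23) + (185 - 14*(-6))*(-62 + 24) = 22*(-37 - 23) + (185 + 84)*(-38) = 22*(-60) + 269*(-38) = -1320 - 10222 = -11542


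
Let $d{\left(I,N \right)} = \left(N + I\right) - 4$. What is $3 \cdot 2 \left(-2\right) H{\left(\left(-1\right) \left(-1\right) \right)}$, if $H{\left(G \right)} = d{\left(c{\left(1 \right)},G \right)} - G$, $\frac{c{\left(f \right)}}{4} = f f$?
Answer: $0$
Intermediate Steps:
$c{\left(f \right)} = 4 f^{2}$ ($c{\left(f \right)} = 4 f f = 4 f^{2}$)
$d{\left(I,N \right)} = -4 + I + N$ ($d{\left(I,N \right)} = \left(I + N\right) - 4 = -4 + I + N$)
$H{\left(G \right)} = 0$ ($H{\left(G \right)} = \left(-4 + 4 \cdot 1^{2} + G\right) - G = \left(-4 + 4 \cdot 1 + G\right) - G = \left(-4 + 4 + G\right) - G = G - G = 0$)
$3 \cdot 2 \left(-2\right) H{\left(\left(-1\right) \left(-1\right) \right)} = 3 \cdot 2 \left(-2\right) 0 = 6 \left(-2\right) 0 = \left(-12\right) 0 = 0$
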